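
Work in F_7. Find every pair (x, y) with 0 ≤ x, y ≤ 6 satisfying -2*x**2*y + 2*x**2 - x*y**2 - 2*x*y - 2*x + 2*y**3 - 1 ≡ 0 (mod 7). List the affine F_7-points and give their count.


Affine F_7-points: {(1, 6), (3, 1), (6, 4)}; count = 3.

For each of the 49 pairs (x, y) ∈ F_7², evaluate f(x, y) mod 7. Record the zeros.
  x = 0: [0↦6, 1↦1, 2↦1, 3↦4, 4↦1, 5↦4, 6↦4]  zeros at y ∈ ∅
  x = 1: [0↦6, 1↦3, 2↦3, 3↦4, 4↦4, 5↦1, 6↦0]  zeros at y ∈ {6}
  x = 2: [0↦3, 1↦5, 2↦1, 3↦3, 4↦2, 5↦3, 6↦4]  zeros at y ∈ ∅
  x = 3: [0↦4, 1↦0, 2↦2, 3↦1, 4↦2, 5↦3, 6↦2]  zeros at y ∈ {1}
  x = 4: [0↦2, 1↦2, 2↦6, 3↦5, 4↦4, 5↦1, 6↦1]  zeros at y ∈ ∅
  x = 5: [0↦4, 1↦4, 2↦6, 3↦1, 4↦1, 5↦4, 6↦1]  zeros at y ∈ ∅
  x = 6: [0↦3, 1↦6, 2↦2, 3↦3, 4↦0, 5↦5, 6↦2]  zeros at y ∈ {4}
Collecting zeros: affine points = {(1, 6), (3, 1), (6, 4)}.
Total count |C(F_7)_aff| = 3.


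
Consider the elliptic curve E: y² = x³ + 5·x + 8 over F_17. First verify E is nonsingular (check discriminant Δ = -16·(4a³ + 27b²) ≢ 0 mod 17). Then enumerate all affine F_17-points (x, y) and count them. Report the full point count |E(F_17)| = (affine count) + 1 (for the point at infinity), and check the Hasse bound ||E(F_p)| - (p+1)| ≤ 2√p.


Affine points = {(0, 5), (0, 12), (2, 3), (2, 14), (3, 4), (3, 13), (6, 4), (6, 13), (8, 4), (8, 13), (9, 0), (10, 2), (10, 15), (11, 0), (13, 3), (13, 14), (14, 0), (16, 6), (16, 11)}; affine count = 19; |E(F_17)| = 20.

Discriminant check: Δ ∝ 4a³ + 27b² = 4·5³ + 27·8² = 4·125 + 27·64 ≡ 1 (mod 17). Nonzero ⇒ E is nonsingular.
For each x ∈ F_17, compute rhs = x³ + 5·x + 8 mod 17, then count y ∈ F_17 with y² ≡ rhs.
  x = 0: rhs = 8, matching y values: 5, 12 (2 points).
  x = 1: rhs = 14, matching y values: none (0 points).
  x = 2: rhs = 9, matching y values: 3, 14 (2 points).
  x = 3: rhs = 16, matching y values: 4, 13 (2 points).
  x = 4: rhs = 7, matching y values: none (0 points).
  x = 5: rhs = 5, matching y values: none (0 points).
  x = 6: rhs = 16, matching y values: 4, 13 (2 points).
  x = 7: rhs = 12, matching y values: none (0 points).
  x = 8: rhs = 16, matching y values: 4, 13 (2 points).
  x = 9: rhs = 0, matching y values: 0 (1 points).
  x = 10: rhs = 4, matching y values: 2, 15 (2 points).
  x = 11: rhs = 0, matching y values: 0 (1 points).
  x = 12: rhs = 11, matching y values: none (0 points).
  x = 13: rhs = 9, matching y values: 3, 14 (2 points).
  x = 14: rhs = 0, matching y values: 0 (1 points).
  x = 15: rhs = 7, matching y values: none (0 points).
  x = 16: rhs = 2, matching y values: 6, 11 (2 points).
Total affine count: 19.
Full point count |E(F_17)| = 19 + 1 = 20.
Hasse bound: |20 − (17+1)| = |2| = 2 ≤ 2√17 ≈ 8.2462 ✓.


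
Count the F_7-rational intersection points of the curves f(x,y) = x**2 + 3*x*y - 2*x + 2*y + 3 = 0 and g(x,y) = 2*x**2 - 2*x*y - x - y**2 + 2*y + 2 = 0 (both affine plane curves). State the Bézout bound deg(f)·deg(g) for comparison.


Common zeros: {(6, 6)}; count = 1; Bézout bound = 4.

deg(f) = 2, deg(g) = 2, so Bézout bound = 4.
Scan x ∈ F_7. For each x, list the y ∈ F_7 with f(x, y) ≡ 0 and those with g(x, y) ≡ 0 (mod 7); the common zeros in that column are the intersection.
  x = 0: f ≡ 0 at y ∈ {2}; g ≡ 0 at y ∈ ∅; common: ∅.
  x = 1: f ≡ 0 at y ∈ {1}; g ≡ 0 at y ∈ ∅; common: ∅.
  x = 2: f ≡ 0 at y ∈ {4}; g ≡ 0 at y ∈ {2, 3}; common: ∅.
  x = 3: f ≡ 0 at y ∈ {2}; g ≡ 0 at y ∈ {5}; common: ∅.
  x = 4: f ≡ 0 at y ∈ ∅; g ≡ 0 at y ∈ {2, 6}; common: ∅.
  x = 5: f ≡ 0 at y ∈ {1}; g ≡ 0 at y ∈ {3}; common: ∅.
  x = 6: f ≡ 0 at y ∈ {6}; g ≡ 0 at y ∈ {5, 6}; common: {6}.
Collecting: common zeros = {(6, 6)}, so the count is 1.
Comparison with the Bézout bound: 1 ≤ 4 = deg(f)·deg(g), as expected for curves with no common component (the affine F_7-count falls short of the bound because intersections may lie at infinity, over extension fields, or carry multiplicity).


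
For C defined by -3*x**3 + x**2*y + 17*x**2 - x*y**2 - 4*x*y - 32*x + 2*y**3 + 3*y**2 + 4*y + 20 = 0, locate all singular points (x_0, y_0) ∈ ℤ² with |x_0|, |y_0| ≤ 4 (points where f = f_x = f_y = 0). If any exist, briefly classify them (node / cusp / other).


Singular points: {(2, 0)}; classification: node.

Compute partial derivatives:
  f_x = -9*x**2 + 2*x*y + 34*x - y**2 - 4*y - 32.
  f_y = x**2 - 2*x*y - 4*x + 6*y**2 + 6*y + 4.
Scan x_0 ∈ {−4, ..., 4}. For each x_0, f_y(x_0, y) is a polynomial in y; find its integer roots y ∈ {−4, ..., 4}, then test f_x and f at those candidates.
  x = -4: f_y(-4, y) = 6*y**2 + 14*y + 36; no integer root y with |y| ≤ 4.
  x = -3: f_y(-3, y) = 6*y**2 + 12*y + 25; no integer root y with |y| ≤ 4.
  x = -2: f_y(-2, y) = 6*y**2 + 10*y + 16; no integer root y with |y| ≤ 4.
  x = -1: f_y(-1, y) = 6*y**2 + 8*y + 9; no integer root y with |y| ≤ 4.
  x = 0: f_y(0, y) = 6*y**2 + 6*y + 4; no integer root y with |y| ≤ 4.
  x = 1: f_y(1, y) = 6*y**2 + 4*y + 1; no integer root y with |y| ≤ 4.
  x = 2: f_y(2, y) = 6*y**2 + 2*y; vanishes at y ∈ {0}. (2, 0): f_x = 0, f = 0 — SINGULAR.
  x = 3: f_y(3, y) = 6*y**2 + 1; no integer root y with |y| ≤ 4.
  x = 4: f_y(4, y) = 6*y**2 - 2*y + 4; no integer root y with |y| ≤ 4.
Only singular point on the grid: (2, 0).
Classify: substitute x = 2 + u, y = 0 + v and expand: f = -3*u**3 + u**2*v - u**2 - u*v**2 + 2*v**3 + v**2.
No constant or linear terms (consistent with a singular point). Quadratic part: -u**2 + v**2. Cubic part: -3*u**3 + u**2*v - u*v**2 + 2*v**3.
The quadratic part v**2 - u**2 = (v − u)(v + u) splits into two distinct linear factors, so there are two distinct tangent lines y − 0 = ±(x − 2) — this is a node (ordinary double point).
Classification: node.


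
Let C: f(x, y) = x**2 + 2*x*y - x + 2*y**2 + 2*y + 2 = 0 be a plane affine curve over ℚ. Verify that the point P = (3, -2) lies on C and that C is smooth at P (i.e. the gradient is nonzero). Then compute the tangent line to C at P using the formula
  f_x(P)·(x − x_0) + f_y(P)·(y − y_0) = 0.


Tangent line at P: x - 3 = 0.

Step 1: f(3, -2) = 0, so P lies on C.
Step 2: partial derivatives
  f_x(x, y) = 2*x + 2*y - 1, f_y(x, y) = 2*x + 4*y + 2.
  f_x(P) = 1, f_y(P) = 0 (gradient nonzero, so P is smooth).
Step 3: tangent line at P: 1·(x − 3) + 0·(y − -2) = 0.
Expanding: x - 3 = 0.


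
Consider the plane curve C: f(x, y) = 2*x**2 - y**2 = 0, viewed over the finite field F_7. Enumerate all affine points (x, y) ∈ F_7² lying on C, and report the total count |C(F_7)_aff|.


Affine F_7-points: {(0, 0), (1, 3), (1, 4), (2, 1), (2, 6), (3, 2), (3, 5), (4, 2), (4, 5), (5, 1), (5, 6), (6, 3), (6, 4)}; count = 13.

For each of the 49 pairs (x, y) ∈ F_7², evaluate f(x, y) mod 7. Record the zeros.
  x = 0: [0↦0, 1↦6, 2↦3, 3↦5, 4↦5, 5↦3, 6↦6]  zeros at y ∈ {0}
  x = 1: [0↦2, 1↦1, 2↦5, 3↦0, 4↦0, 5↦5, 6↦1]  zeros at y ∈ {3, 4}
  x = 2: [0↦1, 1↦0, 2↦4, 3↦6, 4↦6, 5↦4, 6↦0]  zeros at y ∈ {1, 6}
  x = 3: [0↦4, 1↦3, 2↦0, 3↦2, 4↦2, 5↦0, 6↦3]  zeros at y ∈ {2, 5}
  x = 4: [0↦4, 1↦3, 2↦0, 3↦2, 4↦2, 5↦0, 6↦3]  zeros at y ∈ {2, 5}
  x = 5: [0↦1, 1↦0, 2↦4, 3↦6, 4↦6, 5↦4, 6↦0]  zeros at y ∈ {1, 6}
  x = 6: [0↦2, 1↦1, 2↦5, 3↦0, 4↦0, 5↦5, 6↦1]  zeros at y ∈ {3, 4}
Collecting zeros: affine points = {(0, 0), (1, 3), (1, 4), (2, 1), (2, 6), (3, 2), (3, 5), (4, 2), (4, 5), (5, 1), (5, 6), (6, 3), (6, 4)}.
Total count |C(F_7)_aff| = 13.


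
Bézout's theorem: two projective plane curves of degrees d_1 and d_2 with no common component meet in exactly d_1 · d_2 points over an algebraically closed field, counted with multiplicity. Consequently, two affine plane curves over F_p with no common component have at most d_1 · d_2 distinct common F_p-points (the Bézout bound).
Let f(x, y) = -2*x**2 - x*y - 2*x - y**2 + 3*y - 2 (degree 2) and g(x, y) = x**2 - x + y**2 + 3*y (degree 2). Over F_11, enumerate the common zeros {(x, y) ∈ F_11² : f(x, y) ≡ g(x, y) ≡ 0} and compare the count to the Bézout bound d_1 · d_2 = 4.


Common zeros: ∅; count = 0; Bézout bound = 4.

deg(f) = 2, deg(g) = 2, so Bézout bound = 4.
Scan x ∈ F_11. For each x, list the y ∈ F_11 with f(x, y) ≡ 0 and those with g(x, y) ≡ 0 (mod 11); the common zeros in that column are the intersection.
  x = 0: f ≡ 0 at y ∈ {1, 2}; g ≡ 0 at y ∈ {0, 8}; common: ∅.
  x = 1: f ≡ 0 at y ∈ ∅; g ≡ 0 at y ∈ {0, 8}; common: ∅.
  x = 2: f ≡ 0 at y ∈ {6}; g ≡ 0 at y ∈ {9, 10}; common: ∅.
  x = 3: f ≡ 0 at y ∈ ∅; g ≡ 0 at y ∈ ∅; common: ∅.
  x = 4: f ≡ 0 at y ∈ {1, 9}; g ≡ 0 at y ∈ {2, 6}; common: ∅.
  x = 5: f ≡ 0 at y ∈ {3, 6}; g ≡ 0 at y ∈ ∅; common: ∅.
  x = 6: f ≡ 0 at y ∈ ∅; g ≡ 0 at y ∈ ∅; common: ∅.
  x = 7: f ≡ 0 at y ∈ {9}; g ≡ 0 at y ∈ ∅; common: ∅.
  x = 8: f ≡ 0 at y ∈ ∅; g ≡ 0 at y ∈ {2, 6}; common: ∅.
  x = 9: f ≡ 0 at y ∈ {2, 3}; g ≡ 0 at y ∈ ∅; common: ∅.
  x = 10: f ≡ 0 at y ∈ ∅; g ≡ 0 at y ∈ {9, 10}; common: ∅.
Collecting: common zeros = ∅, so the count is 0.
Comparison with the Bézout bound: 0 ≤ 4 = deg(f)·deg(g), as expected for curves with no common component (the affine F_11-count falls short of the bound because intersections may lie at infinity, over extension fields, or carry multiplicity).


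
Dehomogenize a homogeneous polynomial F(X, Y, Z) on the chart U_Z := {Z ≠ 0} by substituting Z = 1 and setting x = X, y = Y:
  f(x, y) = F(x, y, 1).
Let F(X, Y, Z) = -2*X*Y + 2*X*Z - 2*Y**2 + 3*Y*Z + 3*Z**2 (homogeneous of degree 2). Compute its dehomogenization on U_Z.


f(x, y) = -2*x*y + 2*x - 2*y**2 + 3*y + 3

On U_Z we set Z = 1. Each monomial c·X^i·Y^j·Z^k in F becomes c·x^i·y^j·1^k = c·x^i·y^j.
Substituting Z = 1: F(X, Y, 1) = -2*x*y + 2*x - 2*y**2 + 3*y + 3.
Note: deg(f) ≤ deg(F) = 2; strict inequality happens when F is divisible by Z (lost terms).


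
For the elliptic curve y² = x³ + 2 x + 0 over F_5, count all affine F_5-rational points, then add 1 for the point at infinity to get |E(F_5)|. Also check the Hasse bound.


Affine points = {(0, 0)}; affine count = 1; |E(F_5)| = 2.

Discriminant check: Δ ∝ 4a³ + 27b² = 4·2³ + 27·0² = 4·8 + 27·0 ≡ 2 (mod 5). Nonzero ⇒ E is nonsingular.
For each x ∈ F_5, compute rhs = x³ + 2·x + 0 mod 5, then count y ∈ F_5 with y² ≡ rhs.
  x = 0: rhs = 0, matching y values: 0 (1 points).
  x = 1: rhs = 3, matching y values: none (0 points).
  x = 2: rhs = 2, matching y values: none (0 points).
  x = 3: rhs = 3, matching y values: none (0 points).
  x = 4: rhs = 2, matching y values: none (0 points).
Total affine count: 1.
Full point count |E(F_5)| = 1 + 1 = 2.
Hasse bound: |2 − (5+1)| = |-4| = 4 ≤ 2√5 ≈ 4.4721 ✓.


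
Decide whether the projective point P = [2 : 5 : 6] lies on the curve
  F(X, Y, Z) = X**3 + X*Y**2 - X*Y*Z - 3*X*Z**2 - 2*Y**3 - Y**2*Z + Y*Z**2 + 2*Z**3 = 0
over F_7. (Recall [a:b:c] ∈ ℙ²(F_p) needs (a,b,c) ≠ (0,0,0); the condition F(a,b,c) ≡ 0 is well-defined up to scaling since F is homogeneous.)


F(2,5,6) ≡ 1 (mod 7); P is NOT on the curve.

Evaluate F(2, 5, 6) term-by-term (mod 7).
  X**3 ↦ 1·8·1·1 = 8
  X*Y**2 ↦ 1·2·25·1 = 50
  -X*Y*Z ↦ -1·2·5·6 = -60
  -3*X*Z**2 ↦ -3·2·1·36 = -216
  -2*Y**3 ↦ -2·1·125·1 = -250
  -Y**2*Z ↦ -1·1·25·6 = -150
  Y*Z**2 ↦ 1·1·5·36 = 180
  2*Z**3 ↦ 2·1·1·216 = 432
Sum: F(2, 5, 6) = (8) + (50) + (-60) + (-216) + (-250) + (-150) + (180) + (432) = -6.
Reducing mod 7: -6 ≡ 1 (mod 7).
Since F(a, b, c) ≡ 1 ≠ 0 (mod 7), P does NOT lie on the curve.


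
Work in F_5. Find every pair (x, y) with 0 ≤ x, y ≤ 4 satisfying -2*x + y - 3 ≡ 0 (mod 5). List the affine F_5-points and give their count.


Affine F_5-points: {(0, 3), (1, 0), (2, 2), (3, 4), (4, 1)}; count = 5.

For each of the 25 pairs (x, y) ∈ F_5², evaluate f(x, y) mod 5. Record the zeros.
  x = 0: [0↦2, 1↦3, 2↦4, 3↦0, 4↦1]  zeros at y ∈ {3}
  x = 1: [0↦0, 1↦1, 2↦2, 3↦3, 4↦4]  zeros at y ∈ {0}
  x = 2: [0↦3, 1↦4, 2↦0, 3↦1, 4↦2]  zeros at y ∈ {2}
  x = 3: [0↦1, 1↦2, 2↦3, 3↦4, 4↦0]  zeros at y ∈ {4}
  x = 4: [0↦4, 1↦0, 2↦1, 3↦2, 4↦3]  zeros at y ∈ {1}
Collecting zeros: affine points = {(0, 3), (1, 0), (2, 2), (3, 4), (4, 1)}.
Total count |C(F_5)_aff| = 5.


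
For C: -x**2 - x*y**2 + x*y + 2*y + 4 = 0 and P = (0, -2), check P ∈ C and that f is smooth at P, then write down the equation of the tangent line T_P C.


Tangent line at P: -6*x + 2*y + 4 = 0.

Step 1: f(0, -2) = 0, so P lies on C.
Step 2: partial derivatives
  f_x(x, y) = -2*x - y**2 + y, f_y(x, y) = -2*x*y + x + 2.
  f_x(P) = -6, f_y(P) = 2 (gradient nonzero, so P is smooth).
Step 3: tangent line at P: -6·(x − 0) + 2·(y − -2) = 0.
Expanding: -6*x + 2*y + 4 = 0.


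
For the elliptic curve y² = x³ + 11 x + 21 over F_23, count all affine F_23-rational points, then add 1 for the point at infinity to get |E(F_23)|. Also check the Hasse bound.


Affine points = {(3, 9), (3, 14), (6, 2), (6, 21), (7, 2), (7, 21), (8, 0), (10, 2), (10, 21), (11, 1), (11, 22), (12, 8), (12, 15), (18, 5), (18, 18), (22, 3), (22, 20)}; affine count = 17; |E(F_23)| = 18.

Discriminant check: Δ ∝ 4a³ + 27b² = 4·11³ + 27·21² = 4·1331 + 27·441 ≡ 4 (mod 23). Nonzero ⇒ E is nonsingular.
For each x ∈ F_23, compute rhs = x³ + 11·x + 21 mod 23, then count y ∈ F_23 with y² ≡ rhs.
  x = 0: rhs = 21, matching y values: none (0 points).
  x = 1: rhs = 10, matching y values: none (0 points).
  x = 2: rhs = 5, matching y values: none (0 points).
  x = 3: rhs = 12, matching y values: 9, 14 (2 points).
  x = 4: rhs = 14, matching y values: none (0 points).
  x = 5: rhs = 17, matching y values: none (0 points).
  x = 6: rhs = 4, matching y values: 2, 21 (2 points).
  x = 7: rhs = 4, matching y values: 2, 21 (2 points).
  x = 8: rhs = 0, matching y values: 0 (1 points).
  x = 9: rhs = 21, matching y values: none (0 points).
  x = 10: rhs = 4, matching y values: 2, 21 (2 points).
  x = 11: rhs = 1, matching y values: 1, 22 (2 points).
  x = 12: rhs = 18, matching y values: 8, 15 (2 points).
  x = 13: rhs = 15, matching y values: none (0 points).
  x = 14: rhs = 21, matching y values: none (0 points).
  x = 15: rhs = 19, matching y values: none (0 points).
  x = 16: rhs = 15, matching y values: none (0 points).
  x = 17: rhs = 15, matching y values: none (0 points).
  x = 18: rhs = 2, matching y values: 5, 18 (2 points).
  x = 19: rhs = 5, matching y values: none (0 points).
  x = 20: rhs = 7, matching y values: none (0 points).
  x = 21: rhs = 14, matching y values: none (0 points).
  x = 22: rhs = 9, matching y values: 3, 20 (2 points).
Total affine count: 17.
Full point count |E(F_23)| = 17 + 1 = 18.
Hasse bound: |18 − (23+1)| = |-6| = 6 ≤ 2√23 ≈ 9.5917 ✓.


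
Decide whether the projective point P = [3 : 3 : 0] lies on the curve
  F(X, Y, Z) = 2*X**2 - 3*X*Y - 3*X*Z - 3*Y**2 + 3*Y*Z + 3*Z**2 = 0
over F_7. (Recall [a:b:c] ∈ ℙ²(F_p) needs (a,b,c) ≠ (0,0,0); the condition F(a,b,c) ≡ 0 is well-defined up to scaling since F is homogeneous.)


F(3,3,0) ≡ 6 (mod 7); P is NOT on the curve.

Evaluate F(3, 3, 0) term-by-term (mod 7).
  2*X**2 ↦ 2·9·1·1 = 18
  -3*X*Y ↦ -3·3·3·1 = -27
  -3*X*Z ↦ -3·3·1·0 = 0
  -3*Y**2 ↦ -3·1·9·1 = -27
  3*Y*Z ↦ 3·1·3·0 = 0
  3*Z**2 ↦ 3·1·1·0 = 0
Sum: F(3, 3, 0) = (18) + (-27) + (0) + (-27) + (0) + (0) = -36.
Reducing mod 7: -36 ≡ 6 (mod 7).
Since F(a, b, c) ≡ 6 ≠ 0 (mod 7), P does NOT lie on the curve.


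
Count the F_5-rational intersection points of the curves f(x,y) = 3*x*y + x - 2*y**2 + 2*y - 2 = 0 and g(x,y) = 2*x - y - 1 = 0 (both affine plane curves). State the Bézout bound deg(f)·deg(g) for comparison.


Common zeros: ∅; count = 0; Bézout bound = 2.

deg(f) = 2, deg(g) = 1, so Bézout bound = 2.
Scan x ∈ F_5. For each x, list the y ∈ F_5 with f(x, y) ≡ 0 and those with g(x, y) ≡ 0 (mod 5); the common zeros in that column are the intersection.
  x = 0: f ≡ 0 at y ∈ ∅; g ≡ 0 at y ∈ {4}; common: ∅.
  x = 1: f ≡ 0 at y ∈ ∅; g ≡ 0 at y ∈ {1}; common: ∅.
  x = 2: f ≡ 0 at y ∈ {0, 4}; g ≡ 0 at y ∈ {3}; common: ∅.
  x = 3: f ≡ 0 at y ∈ {1, 2}; g ≡ 0 at y ∈ {0}; common: ∅.
  x = 4: f ≡ 0 at y ∈ ∅; g ≡ 0 at y ∈ {2}; common: ∅.
Collecting: common zeros = ∅, so the count is 0.
Comparison with the Bézout bound: 0 ≤ 2 = deg(f)·deg(g), as expected for curves with no common component (the affine F_5-count falls short of the bound because intersections may lie at infinity, over extension fields, or carry multiplicity).


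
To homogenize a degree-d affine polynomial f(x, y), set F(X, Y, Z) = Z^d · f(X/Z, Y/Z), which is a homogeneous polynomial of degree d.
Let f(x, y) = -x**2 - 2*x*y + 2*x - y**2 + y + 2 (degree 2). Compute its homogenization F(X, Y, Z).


F(X, Y, Z) = -X**2 - 2*X*Y + 2*X*Z - Y**2 + Y*Z + 2*Z**2

deg(f) = 2.
Substitute x = X/Z, y = Y/Z into f, then multiply by Z^2.
  monomial -1·x^2·y^0 ↦ -1·X^2·Y^0·Z^0.
  monomial -2·x^1·y^1 ↦ -2·X^1·Y^1·Z^0.
  monomial 2·x^1·y^0 ↦ 2·X^1·Y^0·Z^1.
  monomial -1·x^0·y^2 ↦ -1·X^0·Y^2·Z^0.
  monomial 1·x^0·y^1 ↦ 1·X^0·Y^1·Z^1.
  monomial 2·x^0·y^0 ↦ 2·X^0·Y^0·Z^2.
Collecting: F(X, Y, Z) = -X**2 - 2*X*Y + 2*X*Z - Y**2 + Y*Z + 2*Z**2.


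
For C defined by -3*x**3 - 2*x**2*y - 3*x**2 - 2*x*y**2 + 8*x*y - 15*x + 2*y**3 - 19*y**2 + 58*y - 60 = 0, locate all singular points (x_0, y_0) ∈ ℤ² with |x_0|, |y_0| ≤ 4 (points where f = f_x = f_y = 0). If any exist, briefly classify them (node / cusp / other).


Singular points: {(-1, 3)}; classification: cusp.

Compute partial derivatives:
  f_x = -9*x**2 - 4*x*y - 6*x - 2*y**2 + 8*y - 15.
  f_y = -2*x**2 - 4*x*y + 8*x + 6*y**2 - 38*y + 58.
Scan x_0 ∈ {−4, ..., 4}. For each x_0, f_y(x_0, y) is a polynomial in y; find its integer roots y ∈ {−4, ..., 4}, then test f_x and f at those candidates.
  x = -4: f_y(-4, y) = 6*y**2 - 22*y - 6; no integer root y with |y| ≤ 4.
  x = -3: f_y(-3, y) = 6*y**2 - 26*y + 16; no integer root y with |y| ≤ 4.
  x = -2: f_y(-2, y) = 6*y**2 - 30*y + 34; no integer root y with |y| ≤ 4.
  x = -1: f_y(-1, y) = 6*y**2 - 34*y + 48; vanishes at y ∈ {3}. (-1, 3): f_x = 0, f = 0 — SINGULAR.
  x = 0: f_y(0, y) = 6*y**2 - 38*y + 58; no integer root y with |y| ≤ 4.
  x = 1: f_y(1, y) = 6*y**2 - 42*y + 64; no integer root y with |y| ≤ 4.
  x = 2: f_y(2, y) = 6*y**2 - 46*y + 66; no integer root y with |y| ≤ 4.
  x = 3: f_y(3, y) = 6*y**2 - 50*y + 64; no integer root y with |y| ≤ 4.
  x = 4: f_y(4, y) = 6*y**2 - 54*y + 58; no integer root y with |y| ≤ 4.
Only singular point on the grid: (-1, 3).
Classify: substitute x = -1 + u, y = 3 + v and expand: f = -3*u**3 - 2*u**2*v - 2*u*v**2 + 2*v**3 + v**2.
No constant or linear terms (consistent with a singular point). Quadratic part: v**2. Cubic part: -3*u**3 - 2*u**2*v - 2*u*v**2 + 2*v**3.
The quadratic part v**2 is a perfect square, so there is a single (double) tangent line v = 0, i.e. y = 3. Restricting the cubic part to that line (v = 0) leaves -3*u**3 ≠ 0, so f is not divisible by v and the branch is v² ≈ 3*u**3 to lowest order — this is a cusp.
Classification: cusp.


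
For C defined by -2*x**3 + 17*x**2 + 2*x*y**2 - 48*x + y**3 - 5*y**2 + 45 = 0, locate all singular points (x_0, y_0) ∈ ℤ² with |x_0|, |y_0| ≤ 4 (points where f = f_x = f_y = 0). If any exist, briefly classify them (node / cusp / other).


Singular points: {(3, 0)}; classification: node.

Compute partial derivatives:
  f_x = -6*x**2 + 34*x + 2*y**2 - 48.
  f_y = 4*x*y + 3*y**2 - 10*y.
Scan x_0 ∈ {−4, ..., 4}. For each x_0, f_y(x_0, y) is a polynomial in y; find its integer roots y ∈ {−4, ..., 4}, then test f_x and f at those candidates.
  x = -4: f_y(-4, y) = 3*y**2 - 26*y; vanishes at y ∈ {0}. (-4, 0): f_x = -280 ≠ 0.
  x = -3: f_y(-3, y) = 3*y**2 - 22*y; vanishes at y ∈ {0}. (-3, 0): f_x = -204 ≠ 0.
  x = -2: f_y(-2, y) = 3*y**2 - 18*y; vanishes at y ∈ {0}. (-2, 0): f_x = -140 ≠ 0.
  x = -1: f_y(-1, y) = 3*y**2 - 14*y; vanishes at y ∈ {0}. (-1, 0): f_x = -88 ≠ 0.
  x = 0: f_y(0, y) = 3*y**2 - 10*y; vanishes at y ∈ {0}. (0, 0): f_x = -48 ≠ 0.
  x = 1: f_y(1, y) = 3*y**2 - 6*y; vanishes at y ∈ {0, 2}. (1, 0): f_x = -20 ≠ 0; (1, 2): f_x = -12 ≠ 0.
  x = 2: f_y(2, y) = 3*y**2 - 2*y; vanishes at y ∈ {0}. (2, 0): f_x = -4 ≠ 0.
  x = 3: f_y(3, y) = 3*y**2 + 2*y; vanishes at y ∈ {0}. (3, 0): f_x = 0, f = 0 — SINGULAR.
  x = 4: f_y(4, y) = 3*y**2 + 6*y; vanishes at y ∈ {-2, 0}. (4, -2): f_x = 0 but f = 1 ≠ 0; (4, 0): f_x = -8 ≠ 0.
Only singular point on the grid: (3, 0).
Classify: substitute x = 3 + u, y = 0 + v and expand: f = -2*u**3 - u**2 + 2*u*v**2 + v**3 + v**2.
No constant or linear terms (consistent with a singular point). Quadratic part: -u**2 + v**2. Cubic part: -2*u**3 + 2*u*v**2 + v**3.
The quadratic part v**2 - u**2 = (v − u)(v + u) splits into two distinct linear factors, so there are two distinct tangent lines y − 0 = ±(x − 3) — this is a node (ordinary double point).
Classification: node.


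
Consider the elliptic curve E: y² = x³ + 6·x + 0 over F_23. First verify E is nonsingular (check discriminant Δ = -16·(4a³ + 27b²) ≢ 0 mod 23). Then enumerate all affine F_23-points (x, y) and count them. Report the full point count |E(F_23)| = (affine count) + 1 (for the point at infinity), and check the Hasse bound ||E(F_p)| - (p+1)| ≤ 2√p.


Affine points = {(0, 0), (8, 10), (8, 13), (9, 1), (9, 22), (10, 5), (10, 18), (12, 11), (12, 12), (16, 11), (16, 12), (17, 1), (17, 22), (18, 11), (18, 12), (19, 2), (19, 21), (20, 1), (20, 22), (21, 7), (21, 16), (22, 4), (22, 19)}; affine count = 23; |E(F_23)| = 24.

Discriminant check: Δ ∝ 4a³ + 27b² = 4·6³ + 27·0² = 4·216 + 27·0 ≡ 13 (mod 23). Nonzero ⇒ E is nonsingular.
For each x ∈ F_23, compute rhs = x³ + 6·x + 0 mod 23, then count y ∈ F_23 with y² ≡ rhs.
  x = 0: rhs = 0, matching y values: 0 (1 points).
  x = 1: rhs = 7, matching y values: none (0 points).
  x = 2: rhs = 20, matching y values: none (0 points).
  x = 3: rhs = 22, matching y values: none (0 points).
  x = 4: rhs = 19, matching y values: none (0 points).
  x = 5: rhs = 17, matching y values: none (0 points).
  x = 6: rhs = 22, matching y values: none (0 points).
  x = 7: rhs = 17, matching y values: none (0 points).
  x = 8: rhs = 8, matching y values: 10, 13 (2 points).
  x = 9: rhs = 1, matching y values: 1, 22 (2 points).
  x = 10: rhs = 2, matching y values: 5, 18 (2 points).
  x = 11: rhs = 17, matching y values: none (0 points).
  x = 12: rhs = 6, matching y values: 11, 12 (2 points).
  x = 13: rhs = 21, matching y values: none (0 points).
  x = 14: rhs = 22, matching y values: none (0 points).
  x = 15: rhs = 15, matching y values: none (0 points).
  x = 16: rhs = 6, matching y values: 11, 12 (2 points).
  x = 17: rhs = 1, matching y values: 1, 22 (2 points).
  x = 18: rhs = 6, matching y values: 11, 12 (2 points).
  x = 19: rhs = 4, matching y values: 2, 21 (2 points).
  x = 20: rhs = 1, matching y values: 1, 22 (2 points).
  x = 21: rhs = 3, matching y values: 7, 16 (2 points).
  x = 22: rhs = 16, matching y values: 4, 19 (2 points).
Total affine count: 23.
Full point count |E(F_23)| = 23 + 1 = 24.
Hasse bound: |24 − (23+1)| = |0| = 0 ≤ 2√23 ≈ 9.5917 ✓.


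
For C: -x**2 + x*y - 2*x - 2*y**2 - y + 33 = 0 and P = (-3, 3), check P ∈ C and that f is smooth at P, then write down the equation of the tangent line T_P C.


Tangent line at P: 7*x - 16*y + 69 = 0.

Step 1: f(-3, 3) = 0, so P lies on C.
Step 2: partial derivatives
  f_x(x, y) = -2*x + y - 2, f_y(x, y) = x - 4*y - 1.
  f_x(P) = 7, f_y(P) = -16 (gradient nonzero, so P is smooth).
Step 3: tangent line at P: 7·(x − -3) + -16·(y − 3) = 0.
Expanding: 7*x - 16*y + 69 = 0.


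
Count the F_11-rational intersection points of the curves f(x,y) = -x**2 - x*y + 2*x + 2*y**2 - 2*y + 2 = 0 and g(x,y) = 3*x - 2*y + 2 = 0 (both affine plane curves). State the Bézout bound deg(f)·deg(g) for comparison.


Common zeros: {(10, 5)}; count = 1; Bézout bound = 2.

deg(f) = 2, deg(g) = 1, so Bézout bound = 2.
Scan x ∈ F_11. For each x, list the y ∈ F_11 with f(x, y) ≡ 0 and those with g(x, y) ≡ 0 (mod 11); the common zeros in that column are the intersection.
  x = 0: f ≡ 0 at y ∈ ∅; g ≡ 0 at y ∈ {1}; common: ∅.
  x = 1: f ≡ 0 at y ∈ ∅; g ≡ 0 at y ∈ {8}; common: ∅.
  x = 2: f ≡ 0 at y ∈ {1}; g ≡ 0 at y ∈ {4}; common: ∅.
  x = 3: f ≡ 0 at y ∈ {4}; g ≡ 0 at y ∈ {0}; common: ∅.
  x = 4: f ≡ 0 at y ∈ ∅; g ≡ 0 at y ∈ {7}; common: ∅.
  x = 5: f ≡ 0 at y ∈ ∅; g ≡ 0 at y ∈ {3}; common: ∅.
  x = 6: f ≡ 0 at y ∈ {0, 4}; g ≡ 0 at y ∈ {10}; common: ∅.
  x = 7: f ≡ 0 at y ∈ {0, 10}; g ≡ 0 at y ∈ {6}; common: ∅.
  x = 8: f ≡ 0 at y ∈ ∅; g ≡ 0 at y ∈ {2}; common: ∅.
  x = 9: f ≡ 0 at y ∈ {5, 6}; g ≡ 0 at y ∈ {9}; common: ∅.
  x = 10: f ≡ 0 at y ∈ {1, 5}; g ≡ 0 at y ∈ {5}; common: {5}.
Collecting: common zeros = {(10, 5)}, so the count is 1.
Comparison with the Bézout bound: 1 ≤ 2 = deg(f)·deg(g), as expected for curves with no common component (the affine F_11-count falls short of the bound because intersections may lie at infinity, over extension fields, or carry multiplicity).


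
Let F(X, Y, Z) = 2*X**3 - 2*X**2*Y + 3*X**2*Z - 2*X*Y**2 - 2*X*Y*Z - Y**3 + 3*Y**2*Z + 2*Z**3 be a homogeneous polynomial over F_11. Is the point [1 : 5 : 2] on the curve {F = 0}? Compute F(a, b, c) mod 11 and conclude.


F(1,5,2) ≡ 2 (mod 11); P is NOT on the curve.

Evaluate F(1, 5, 2) term-by-term (mod 11).
  2*X**3 ↦ 2·1·1·1 = 2
  -2*X**2*Y ↦ -2·1·5·1 = -10
  3*X**2*Z ↦ 3·1·1·2 = 6
  -2*X*Y**2 ↦ -2·1·25·1 = -50
  -2*X*Y*Z ↦ -2·1·5·2 = -20
  -Y**3 ↦ -1·1·125·1 = -125
  3*Y**2*Z ↦ 3·1·25·2 = 150
  2*Z**3 ↦ 2·1·1·8 = 16
Sum: F(1, 5, 2) = (2) + (-10) + (6) + (-50) + (-20) + (-125) + (150) + (16) = -31.
Reducing mod 11: -31 ≡ 2 (mod 11).
Since F(a, b, c) ≡ 2 ≠ 0 (mod 11), P does NOT lie on the curve.


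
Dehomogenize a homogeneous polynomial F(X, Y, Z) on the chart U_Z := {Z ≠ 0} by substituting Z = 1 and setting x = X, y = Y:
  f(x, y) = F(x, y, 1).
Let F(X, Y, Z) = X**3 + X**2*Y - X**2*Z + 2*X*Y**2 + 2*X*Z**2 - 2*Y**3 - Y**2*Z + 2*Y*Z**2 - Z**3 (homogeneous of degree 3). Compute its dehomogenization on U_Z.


f(x, y) = x**3 + x**2*y - x**2 + 2*x*y**2 + 2*x - 2*y**3 - y**2 + 2*y - 1

On U_Z we set Z = 1. Each monomial c·X^i·Y^j·Z^k in F becomes c·x^i·y^j·1^k = c·x^i·y^j.
Substituting Z = 1: F(X, Y, 1) = x**3 + x**2*y - x**2 + 2*x*y**2 + 2*x - 2*y**3 - y**2 + 2*y - 1.
Note: deg(f) ≤ deg(F) = 3; strict inequality happens when F is divisible by Z (lost terms).


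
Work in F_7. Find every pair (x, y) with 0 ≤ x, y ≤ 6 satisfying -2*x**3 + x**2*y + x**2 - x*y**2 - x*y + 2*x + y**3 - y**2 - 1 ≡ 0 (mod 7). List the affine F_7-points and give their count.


Affine F_7-points: {(1, 0), (1, 2), (4, 0), (5, 4), (6, 0)}; count = 5.

For each of the 49 pairs (x, y) ∈ F_7², evaluate f(x, y) mod 7. Record the zeros.
  x = 0: [0↦6, 1↦6, 2↦3, 3↦3, 4↦5, 5↦1, 6↦4]  zeros at y ∈ ∅
  x = 1: [0↦0, 1↦6, 2↦0, 3↦2, 4↦4, 5↦5, 6↦4]  zeros at y ∈ {0, 2}
  x = 2: [0↦5, 1↦5, 2↦5, 3↦4, 4↦1, 5↦2, 6↦6]  zeros at y ∈ ∅
  x = 3: [0↦2, 1↦5, 2↦6, 3↦4, 4↦5, 5↦1, 6↦5]  zeros at y ∈ ∅
  x = 4: [0↦0, 1↦1, 2↦5, 3↦4, 4↦4, 5↦4, 6↦3]  zeros at y ∈ {0}
  x = 5: [0↦1, 1↦2, 2↦4, 3↦6, 4↦0, 5↦6, 6↦2]  zeros at y ∈ {4}
  x = 6: [0↦0, 1↦3, 2↦5, 3↦5, 4↦2, 5↦2, 6↦4]  zeros at y ∈ {0}
Collecting zeros: affine points = {(1, 0), (1, 2), (4, 0), (5, 4), (6, 0)}.
Total count |C(F_7)_aff| = 5.


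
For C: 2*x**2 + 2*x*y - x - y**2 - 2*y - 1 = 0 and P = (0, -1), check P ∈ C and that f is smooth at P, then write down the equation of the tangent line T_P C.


Tangent line at P: -3*x = 0.

Step 1: f(0, -1) = 0, so P lies on C.
Step 2: partial derivatives
  f_x(x, y) = 4*x + 2*y - 1, f_y(x, y) = 2*x - 2*y - 2.
  f_x(P) = -3, f_y(P) = 0 (gradient nonzero, so P is smooth).
Step 3: tangent line at P: -3·(x − 0) + 0·(y − -1) = 0.
Expanding: -3*x = 0.


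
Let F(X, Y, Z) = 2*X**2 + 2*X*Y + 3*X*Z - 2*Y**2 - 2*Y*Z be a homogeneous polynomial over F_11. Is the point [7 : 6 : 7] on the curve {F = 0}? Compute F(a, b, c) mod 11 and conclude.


F(7,6,7) ≡ 8 (mod 11); P is NOT on the curve.

Evaluate F(7, 6, 7) term-by-term (mod 11).
  2*X**2 ↦ 2·49·1·1 = 98
  2*X*Y ↦ 2·7·6·1 = 84
  3*X*Z ↦ 3·7·1·7 = 147
  -2*Y**2 ↦ -2·1·36·1 = -72
  -2*Y*Z ↦ -2·1·6·7 = -84
Sum: F(7, 6, 7) = (98) + (84) + (147) + (-72) + (-84) = 173.
Reducing mod 11: 173 ≡ 8 (mod 11).
Since F(a, b, c) ≡ 8 ≠ 0 (mod 11), P does NOT lie on the curve.


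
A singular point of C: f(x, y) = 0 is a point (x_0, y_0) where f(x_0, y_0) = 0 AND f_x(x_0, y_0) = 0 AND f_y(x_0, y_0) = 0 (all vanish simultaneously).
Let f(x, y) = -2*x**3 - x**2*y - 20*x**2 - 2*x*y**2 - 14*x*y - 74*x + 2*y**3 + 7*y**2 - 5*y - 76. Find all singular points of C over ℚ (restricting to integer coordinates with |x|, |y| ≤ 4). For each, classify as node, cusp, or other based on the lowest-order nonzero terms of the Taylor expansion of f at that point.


Singular points: {(-3, -2)}; classification: cusp.

Compute partial derivatives:
  f_x = -6*x**2 - 2*x*y - 40*x - 2*y**2 - 14*y - 74.
  f_y = -x**2 - 4*x*y - 14*x + 6*y**2 + 14*y - 5.
Scan x_0 ∈ {−4, ..., 4}. For each x_0, f_y(x_0, y) is a polynomial in y; find its integer roots y ∈ {−4, ..., 4}, then test f_x and f at those candidates.
  x = -4: f_y(-4, y) = 6*y**2 + 30*y + 35; no integer root y with |y| ≤ 4.
  x = -3: f_y(-3, y) = 6*y**2 + 26*y + 28; vanishes at y ∈ {-2}. (-3, -2): f_x = 0, f = 0 — SINGULAR.
  x = -2: f_y(-2, y) = 6*y**2 + 22*y + 19; no integer root y with |y| ≤ 4.
  x = -1: f_y(-1, y) = 6*y**2 + 18*y + 8; no integer root y with |y| ≤ 4.
  x = 0: f_y(0, y) = 6*y**2 + 14*y - 5; no integer root y with |y| ≤ 4.
  x = 1: f_y(1, y) = 6*y**2 + 10*y - 20; no integer root y with |y| ≤ 4.
  x = 2: f_y(2, y) = 6*y**2 + 6*y - 37; no integer root y with |y| ≤ 4.
  x = 3: f_y(3, y) = 6*y**2 + 2*y - 56; no integer root y with |y| ≤ 4.
  x = 4: f_y(4, y) = 6*y**2 - 2*y - 77; no integer root y with |y| ≤ 4.
Only singular point on the grid: (-3, -2).
Classify: substitute x = -3 + u, y = -2 + v and expand: f = -2*u**3 - u**2*v - 2*u*v**2 + 2*v**3 + v**2.
No constant or linear terms (consistent with a singular point). Quadratic part: v**2. Cubic part: -2*u**3 - u**2*v - 2*u*v**2 + 2*v**3.
The quadratic part v**2 is a perfect square, so there is a single (double) tangent line v = 0, i.e. y = -2. Restricting the cubic part to that line (v = 0) leaves -2*u**3 ≠ 0, so f is not divisible by v and the branch is v² ≈ 2*u**3 to lowest order — this is a cusp.
Classification: cusp.


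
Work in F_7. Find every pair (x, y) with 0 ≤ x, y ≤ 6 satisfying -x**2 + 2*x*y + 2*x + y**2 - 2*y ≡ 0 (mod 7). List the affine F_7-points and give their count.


Affine F_7-points: {(0, 0), (0, 2), (2, 0), (2, 5), (3, 5), (6, 2)}; count = 6.

For each of the 49 pairs (x, y) ∈ F_7², evaluate f(x, y) mod 7. Record the zeros.
  x = 0: [0↦0, 1↦6, 2↦0, 3↦3, 4↦1, 5↦1, 6↦3]  zeros at y ∈ {0, 2}
  x = 1: [0↦1, 1↦2, 2↦5, 3↦3, 4↦3, 5↦5, 6↦2]  zeros at y ∈ ∅
  x = 2: [0↦0, 1↦3, 2↦1, 3↦1, 4↦3, 5↦0, 6↦6]  zeros at y ∈ {0, 5}
  x = 3: [0↦4, 1↦2, 2↦2, 3↦4, 4↦1, 5↦0, 6↦1]  zeros at y ∈ {5}
  x = 4: [0↦6, 1↦6, 2↦1, 3↦5, 4↦4, 5↦5, 6↦1]  zeros at y ∈ ∅
  x = 5: [0↦6, 1↦1, 2↦5, 3↦4, 4↦5, 5↦1, 6↦6]  zeros at y ∈ ∅
  x = 6: [0↦4, 1↦1, 2↦0, 3↦1, 4↦4, 5↦2, 6↦2]  zeros at y ∈ {2}
Collecting zeros: affine points = {(0, 0), (0, 2), (2, 0), (2, 5), (3, 5), (6, 2)}.
Total count |C(F_7)_aff| = 6.


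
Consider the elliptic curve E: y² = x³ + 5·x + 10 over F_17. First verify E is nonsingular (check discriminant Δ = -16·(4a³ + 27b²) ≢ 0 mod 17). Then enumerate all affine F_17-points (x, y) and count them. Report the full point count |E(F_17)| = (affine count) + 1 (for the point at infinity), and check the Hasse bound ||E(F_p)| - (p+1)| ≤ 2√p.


Affine points = {(1, 4), (1, 13), (3, 1), (3, 16), (4, 3), (4, 14), (6, 1), (6, 16), (8, 1), (8, 16), (9, 6), (9, 11), (11, 6), (11, 11), (12, 8), (12, 9), (14, 6), (14, 11), (15, 3), (15, 14), (16, 2), (16, 15)}; affine count = 22; |E(F_17)| = 23.

Discriminant check: Δ ∝ 4a³ + 27b² = 4·5³ + 27·10² = 4·125 + 27·100 ≡ 4 (mod 17). Nonzero ⇒ E is nonsingular.
For each x ∈ F_17, compute rhs = x³ + 5·x + 10 mod 17, then count y ∈ F_17 with y² ≡ rhs.
  x = 0: rhs = 10, matching y values: none (0 points).
  x = 1: rhs = 16, matching y values: 4, 13 (2 points).
  x = 2: rhs = 11, matching y values: none (0 points).
  x = 3: rhs = 1, matching y values: 1, 16 (2 points).
  x = 4: rhs = 9, matching y values: 3, 14 (2 points).
  x = 5: rhs = 7, matching y values: none (0 points).
  x = 6: rhs = 1, matching y values: 1, 16 (2 points).
  x = 7: rhs = 14, matching y values: none (0 points).
  x = 8: rhs = 1, matching y values: 1, 16 (2 points).
  x = 9: rhs = 2, matching y values: 6, 11 (2 points).
  x = 10: rhs = 6, matching y values: none (0 points).
  x = 11: rhs = 2, matching y values: 6, 11 (2 points).
  x = 12: rhs = 13, matching y values: 8, 9 (2 points).
  x = 13: rhs = 11, matching y values: none (0 points).
  x = 14: rhs = 2, matching y values: 6, 11 (2 points).
  x = 15: rhs = 9, matching y values: 3, 14 (2 points).
  x = 16: rhs = 4, matching y values: 2, 15 (2 points).
Total affine count: 22.
Full point count |E(F_17)| = 22 + 1 = 23.
Hasse bound: |23 − (17+1)| = |5| = 5 ≤ 2√17 ≈ 8.2462 ✓.


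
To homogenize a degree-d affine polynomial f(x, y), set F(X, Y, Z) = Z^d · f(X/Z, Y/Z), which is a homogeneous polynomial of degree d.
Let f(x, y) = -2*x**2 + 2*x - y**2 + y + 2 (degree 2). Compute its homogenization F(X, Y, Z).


F(X, Y, Z) = -2*X**2 + 2*X*Z - Y**2 + Y*Z + 2*Z**2

deg(f) = 2.
Substitute x = X/Z, y = Y/Z into f, then multiply by Z^2.
  monomial -2·x^2·y^0 ↦ -2·X^2·Y^0·Z^0.
  monomial 2·x^1·y^0 ↦ 2·X^1·Y^0·Z^1.
  monomial -1·x^0·y^2 ↦ -1·X^0·Y^2·Z^0.
  monomial 1·x^0·y^1 ↦ 1·X^0·Y^1·Z^1.
  monomial 2·x^0·y^0 ↦ 2·X^0·Y^0·Z^2.
Collecting: F(X, Y, Z) = -2*X**2 + 2*X*Z - Y**2 + Y*Z + 2*Z**2.


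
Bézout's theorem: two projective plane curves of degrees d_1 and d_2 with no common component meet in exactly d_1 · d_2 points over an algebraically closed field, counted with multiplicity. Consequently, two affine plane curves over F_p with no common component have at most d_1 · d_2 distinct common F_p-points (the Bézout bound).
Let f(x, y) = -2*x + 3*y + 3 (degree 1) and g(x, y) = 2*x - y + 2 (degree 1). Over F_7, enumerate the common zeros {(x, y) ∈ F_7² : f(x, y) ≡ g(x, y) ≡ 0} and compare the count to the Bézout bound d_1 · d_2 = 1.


Common zeros: {(3, 1)}; count = 1; Bézout bound = 1.

deg(f) = 1, deg(g) = 1, so Bézout bound = 1.
Scan x ∈ F_7. For each x, list the y ∈ F_7 with f(x, y) ≡ 0 and those with g(x, y) ≡ 0 (mod 7); the common zeros in that column are the intersection.
  x = 0: f ≡ 0 at y ∈ {6}; g ≡ 0 at y ∈ {2}; common: ∅.
  x = 1: f ≡ 0 at y ∈ {2}; g ≡ 0 at y ∈ {4}; common: ∅.
  x = 2: f ≡ 0 at y ∈ {5}; g ≡ 0 at y ∈ {6}; common: ∅.
  x = 3: f ≡ 0 at y ∈ {1}; g ≡ 0 at y ∈ {1}; common: {1}.
  x = 4: f ≡ 0 at y ∈ {4}; g ≡ 0 at y ∈ {3}; common: ∅.
  x = 5: f ≡ 0 at y ∈ {0}; g ≡ 0 at y ∈ {5}; common: ∅.
  x = 6: f ≡ 0 at y ∈ {3}; g ≡ 0 at y ∈ {0}; common: ∅.
Collecting: common zeros = {(3, 1)}, so the count is 1.
Comparison with the Bézout bound: 1 ≤ 1 = deg(f)·deg(g), as expected for curves with no common component (the bound is attained).


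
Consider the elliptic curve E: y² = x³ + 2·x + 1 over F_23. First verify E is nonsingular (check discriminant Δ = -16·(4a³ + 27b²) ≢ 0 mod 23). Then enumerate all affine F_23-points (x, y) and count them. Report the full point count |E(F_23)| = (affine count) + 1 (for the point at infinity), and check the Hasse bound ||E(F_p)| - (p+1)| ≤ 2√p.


Affine points = {(0, 1), (0, 22), (1, 2), (1, 21), (2, 6), (2, 17), (4, 2), (4, 21), (7, 6), (7, 17), (8, 0), (9, 9), (9, 14), (10, 3), (10, 20), (13, 4), (13, 19), (14, 6), (14, 17), (15, 5), (15, 18), (16, 9), (16, 14), (17, 7), (17, 16), (18, 2), (18, 21), (21, 9), (21, 14)}; affine count = 29; |E(F_23)| = 30.

Discriminant check: Δ ∝ 4a³ + 27b² = 4·2³ + 27·1² = 4·8 + 27·1 ≡ 13 (mod 23). Nonzero ⇒ E is nonsingular.
For each x ∈ F_23, compute rhs = x³ + 2·x + 1 mod 23, then count y ∈ F_23 with y² ≡ rhs.
  x = 0: rhs = 1, matching y values: 1, 22 (2 points).
  x = 1: rhs = 4, matching y values: 2, 21 (2 points).
  x = 2: rhs = 13, matching y values: 6, 17 (2 points).
  x = 3: rhs = 11, matching y values: none (0 points).
  x = 4: rhs = 4, matching y values: 2, 21 (2 points).
  x = 5: rhs = 21, matching y values: none (0 points).
  x = 6: rhs = 22, matching y values: none (0 points).
  x = 7: rhs = 13, matching y values: 6, 17 (2 points).
  x = 8: rhs = 0, matching y values: 0 (1 points).
  x = 9: rhs = 12, matching y values: 9, 14 (2 points).
  x = 10: rhs = 9, matching y values: 3, 20 (2 points).
  x = 11: rhs = 20, matching y values: none (0 points).
  x = 12: rhs = 5, matching y values: none (0 points).
  x = 13: rhs = 16, matching y values: 4, 19 (2 points).
  x = 14: rhs = 13, matching y values: 6, 17 (2 points).
  x = 15: rhs = 2, matching y values: 5, 18 (2 points).
  x = 16: rhs = 12, matching y values: 9, 14 (2 points).
  x = 17: rhs = 3, matching y values: 7, 16 (2 points).
  x = 18: rhs = 4, matching y values: 2, 21 (2 points).
  x = 19: rhs = 21, matching y values: none (0 points).
  x = 20: rhs = 14, matching y values: none (0 points).
  x = 21: rhs = 12, matching y values: 9, 14 (2 points).
  x = 22: rhs = 21, matching y values: none (0 points).
Total affine count: 29.
Full point count |E(F_23)| = 29 + 1 = 30.
Hasse bound: |30 − (23+1)| = |6| = 6 ≤ 2√23 ≈ 9.5917 ✓.


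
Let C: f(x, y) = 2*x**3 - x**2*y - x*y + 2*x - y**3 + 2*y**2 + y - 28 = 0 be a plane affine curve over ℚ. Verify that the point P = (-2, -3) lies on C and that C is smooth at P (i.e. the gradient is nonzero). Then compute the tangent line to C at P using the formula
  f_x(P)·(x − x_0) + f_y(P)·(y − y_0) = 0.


Tangent line at P: 17*x - 40*y - 86 = 0.

Step 1: f(-2, -3) = 0, so P lies on C.
Step 2: partial derivatives
  f_x(x, y) = 6*x**2 - 2*x*y - y + 2, f_y(x, y) = -x**2 - x - 3*y**2 + 4*y + 1.
  f_x(P) = 17, f_y(P) = -40 (gradient nonzero, so P is smooth).
Step 3: tangent line at P: 17·(x − -2) + -40·(y − -3) = 0.
Expanding: 17*x - 40*y - 86 = 0.


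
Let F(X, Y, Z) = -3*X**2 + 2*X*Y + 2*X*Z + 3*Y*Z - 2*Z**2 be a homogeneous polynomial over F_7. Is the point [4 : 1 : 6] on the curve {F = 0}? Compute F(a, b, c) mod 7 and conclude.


F(4,1,6) ≡ 3 (mod 7); P is NOT on the curve.

Evaluate F(4, 1, 6) term-by-term (mod 7).
  -3*X**2 ↦ -3·16·1·1 = -48
  2*X*Y ↦ 2·4·1·1 = 8
  2*X*Z ↦ 2·4·1·6 = 48
  3*Y*Z ↦ 3·1·1·6 = 18
  -2*Z**2 ↦ -2·1·1·36 = -72
Sum: F(4, 1, 6) = (-48) + (8) + (48) + (18) + (-72) = -46.
Reducing mod 7: -46 ≡ 3 (mod 7).
Since F(a, b, c) ≡ 3 ≠ 0 (mod 7), P does NOT lie on the curve.


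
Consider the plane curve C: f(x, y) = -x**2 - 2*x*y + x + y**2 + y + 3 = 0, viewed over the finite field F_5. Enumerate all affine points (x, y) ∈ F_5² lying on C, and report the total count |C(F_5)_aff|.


Affine F_5-points: {(0, 1), (0, 3), (1, 2), (1, 4), (2, 4), (4, 1)}; count = 6.

For each of the 25 pairs (x, y) ∈ F_5², evaluate f(x, y) mod 5. Record the zeros.
  x = 0: [0↦3, 1↦0, 2↦4, 3↦0, 4↦3]  zeros at y ∈ {1, 3}
  x = 1: [0↦3, 1↦3, 2↦0, 3↦4, 4↦0]  zeros at y ∈ {2, 4}
  x = 2: [0↦1, 1↦4, 2↦4, 3↦1, 4↦0]  zeros at y ∈ {4}
  x = 3: [0↦2, 1↦3, 2↦1, 3↦1, 4↦3]  zeros at y ∈ ∅
  x = 4: [0↦1, 1↦0, 2↦1, 3↦4, 4↦4]  zeros at y ∈ {1}
Collecting zeros: affine points = {(0, 1), (0, 3), (1, 2), (1, 4), (2, 4), (4, 1)}.
Total count |C(F_5)_aff| = 6.
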